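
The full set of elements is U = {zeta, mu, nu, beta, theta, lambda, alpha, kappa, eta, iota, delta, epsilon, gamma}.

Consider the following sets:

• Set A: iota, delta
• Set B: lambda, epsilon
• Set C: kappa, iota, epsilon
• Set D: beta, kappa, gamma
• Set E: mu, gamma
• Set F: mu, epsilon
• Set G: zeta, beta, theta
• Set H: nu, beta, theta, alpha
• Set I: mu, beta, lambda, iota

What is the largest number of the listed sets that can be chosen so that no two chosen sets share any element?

A, B, E, H are pairwise disjoint (A={iota,delta}; B={lambda,epsilon}; E={mu,gamma}; H={nu,beta,theta,alpha}).
Every remaining set overlaps one of these, and no 5 of the listed sets are pairwise disjoint, so 4 is the maximum.

4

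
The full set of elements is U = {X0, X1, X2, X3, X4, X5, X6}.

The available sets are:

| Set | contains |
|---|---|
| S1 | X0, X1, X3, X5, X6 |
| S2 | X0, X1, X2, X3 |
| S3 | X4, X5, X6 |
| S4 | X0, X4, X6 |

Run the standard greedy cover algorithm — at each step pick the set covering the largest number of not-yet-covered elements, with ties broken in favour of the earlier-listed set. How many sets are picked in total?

3

Greedy: pick S1 (covers 5 new) → pick S2 (covers 1 new) → pick S3 (covers 1 new). Total picks: 3.
(The true minimum cover uses only 2 sets, so greedy is not optimal here.)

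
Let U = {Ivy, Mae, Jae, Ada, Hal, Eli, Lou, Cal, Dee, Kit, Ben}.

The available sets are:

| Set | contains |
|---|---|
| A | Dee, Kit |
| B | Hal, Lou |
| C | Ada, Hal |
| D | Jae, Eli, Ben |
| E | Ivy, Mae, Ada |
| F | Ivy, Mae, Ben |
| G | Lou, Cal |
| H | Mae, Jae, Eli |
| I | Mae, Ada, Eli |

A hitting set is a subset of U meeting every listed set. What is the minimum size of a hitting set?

5

The 5 elements {Ivy, Hal, Eli, Cal, Kit} hit every set.
No choice of 4 elements meets every set, so 5 is the minimum.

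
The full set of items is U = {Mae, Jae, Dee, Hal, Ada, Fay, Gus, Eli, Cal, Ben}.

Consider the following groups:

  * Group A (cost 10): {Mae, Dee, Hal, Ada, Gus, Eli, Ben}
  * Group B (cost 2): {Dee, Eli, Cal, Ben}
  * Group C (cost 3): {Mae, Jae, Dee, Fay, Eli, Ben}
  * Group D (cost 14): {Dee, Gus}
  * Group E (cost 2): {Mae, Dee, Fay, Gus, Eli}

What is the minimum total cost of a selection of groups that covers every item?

15

A, B, C together cover every item (A ∪ B ∪ C = {Mae, Jae, Dee, Hal, Ada, Fay, Gus, Eli, Cal, Ben}); total cost 10 + 2 + 3 = 15.
The greedy pick E, B, C, A costs 17; no covering selection beats 15.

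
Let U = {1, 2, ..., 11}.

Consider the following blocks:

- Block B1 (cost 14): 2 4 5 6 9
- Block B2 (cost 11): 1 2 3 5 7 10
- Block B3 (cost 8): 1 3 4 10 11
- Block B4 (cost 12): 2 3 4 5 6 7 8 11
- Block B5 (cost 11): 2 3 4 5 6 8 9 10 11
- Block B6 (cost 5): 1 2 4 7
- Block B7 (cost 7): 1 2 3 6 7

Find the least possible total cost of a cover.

B5, B6 together cover every element (B5 ∪ B6 = {1, 2, 3, 4, 5, 6, 7, 8, 9, 10, 11}); total cost 11 + 5 = 16.
No covering selection has total cost below 16.

16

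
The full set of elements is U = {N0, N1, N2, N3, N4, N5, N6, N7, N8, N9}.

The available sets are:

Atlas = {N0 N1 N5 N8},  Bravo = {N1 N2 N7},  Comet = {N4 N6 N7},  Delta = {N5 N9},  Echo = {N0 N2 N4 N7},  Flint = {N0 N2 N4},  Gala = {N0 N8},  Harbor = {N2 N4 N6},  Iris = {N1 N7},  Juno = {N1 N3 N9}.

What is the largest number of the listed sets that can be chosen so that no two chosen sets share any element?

4

Delta, Gala, Harbor, Iris are pairwise disjoint (Delta={N5,N9}; Gala={N0,N8}; Harbor={N2,N4,N6}; Iris={N1,N7}).
Every remaining set overlaps one of these, and no 5 of the listed sets are pairwise disjoint, so 4 is the maximum.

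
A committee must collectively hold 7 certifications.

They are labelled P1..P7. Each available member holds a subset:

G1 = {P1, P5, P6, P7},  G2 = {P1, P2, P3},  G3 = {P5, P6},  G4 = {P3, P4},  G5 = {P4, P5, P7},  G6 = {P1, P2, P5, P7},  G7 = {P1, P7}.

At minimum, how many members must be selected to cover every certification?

G3 and G4 and G6 together: G3 ∪ G4 ∪ G6 = {P1, P2, P3, P4, P5, P6, P7} — every certification is covered.
No 2 of the 7 members cover everything (all 21 combinations miss at least one certification), so 3 is optimal.

3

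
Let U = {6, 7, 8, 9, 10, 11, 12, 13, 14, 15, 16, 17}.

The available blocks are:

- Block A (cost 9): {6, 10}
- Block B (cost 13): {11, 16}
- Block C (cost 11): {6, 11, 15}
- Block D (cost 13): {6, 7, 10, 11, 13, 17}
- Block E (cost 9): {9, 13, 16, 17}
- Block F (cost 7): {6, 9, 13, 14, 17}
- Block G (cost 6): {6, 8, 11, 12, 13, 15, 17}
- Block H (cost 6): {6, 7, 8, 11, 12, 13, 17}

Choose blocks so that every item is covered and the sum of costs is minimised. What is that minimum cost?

D, E, F, G together cover every item (D ∪ E ∪ F ∪ G = {6, 7, 8, 9, 10, 11, 12, 13, 14, 15, 16, 17}); total cost 13 + 9 + 7 + 6 = 35.
The greedy pick G, F, H, A, E costs 37; no covering selection beats 35.

35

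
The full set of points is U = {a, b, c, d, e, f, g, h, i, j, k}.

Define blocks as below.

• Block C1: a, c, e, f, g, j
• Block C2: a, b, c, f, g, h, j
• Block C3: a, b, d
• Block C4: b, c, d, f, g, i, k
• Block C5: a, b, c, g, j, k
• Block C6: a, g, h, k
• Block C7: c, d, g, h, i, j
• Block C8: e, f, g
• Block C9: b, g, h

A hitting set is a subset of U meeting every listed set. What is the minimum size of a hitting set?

The 2 points {a, g} hit every block.
The blocks C3, C8 are pairwise disjoint, so any hitting set needs a separate point for each — at least 2. Hence 2 is optimal.

2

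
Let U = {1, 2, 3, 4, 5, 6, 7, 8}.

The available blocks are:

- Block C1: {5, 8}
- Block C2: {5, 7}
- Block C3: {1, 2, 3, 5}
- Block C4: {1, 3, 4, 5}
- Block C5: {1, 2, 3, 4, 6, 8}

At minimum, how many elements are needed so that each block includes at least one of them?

2

H = {3, 5} meets every block (each contains at least one member of H), and |H| = 2.
The blocks C2, C5 are pairwise disjoint, so any hitting set needs a separate element for each — at least 2. Hence 2 is optimal.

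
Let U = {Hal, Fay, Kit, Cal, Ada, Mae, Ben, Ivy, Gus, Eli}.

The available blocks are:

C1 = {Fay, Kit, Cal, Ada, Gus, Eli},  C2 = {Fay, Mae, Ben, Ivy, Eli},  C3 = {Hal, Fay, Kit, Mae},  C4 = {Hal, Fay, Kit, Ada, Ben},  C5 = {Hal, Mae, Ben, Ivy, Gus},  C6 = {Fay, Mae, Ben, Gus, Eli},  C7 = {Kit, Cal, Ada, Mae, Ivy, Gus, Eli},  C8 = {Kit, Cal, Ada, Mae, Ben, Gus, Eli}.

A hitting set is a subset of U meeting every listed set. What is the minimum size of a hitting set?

H = {Ada, Mae} meets every block (each contains at least one member of H), and |H| = 2.
No single point lies in every block, so at least 2 are needed and 2 is optimal.

2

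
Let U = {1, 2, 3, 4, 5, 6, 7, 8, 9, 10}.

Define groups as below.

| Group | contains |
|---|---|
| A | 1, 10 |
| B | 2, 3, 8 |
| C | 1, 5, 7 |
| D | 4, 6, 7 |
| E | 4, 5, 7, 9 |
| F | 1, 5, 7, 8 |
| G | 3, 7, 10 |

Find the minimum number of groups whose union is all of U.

4

A and B and D and E together: A ∪ B ∪ D ∪ E = {1, 2, 3, 4, 5, 6, 7, 8, 9, 10} — every point is covered.
Only D contains 6, so D is forced; the remaining 7 points need at least 3 more groups (each remaining group adds at most 3) — so at least 4 groups are needed, and 4 is optimal.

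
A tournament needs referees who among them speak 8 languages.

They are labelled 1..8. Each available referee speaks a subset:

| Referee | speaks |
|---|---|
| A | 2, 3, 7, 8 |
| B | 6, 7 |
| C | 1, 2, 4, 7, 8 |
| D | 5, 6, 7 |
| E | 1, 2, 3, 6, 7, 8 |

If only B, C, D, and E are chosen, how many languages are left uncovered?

0

Union of B, C, D, E = {1, 2, 3, 4, 5, 6, 7, 8} — that's every language, so 0 are uncovered.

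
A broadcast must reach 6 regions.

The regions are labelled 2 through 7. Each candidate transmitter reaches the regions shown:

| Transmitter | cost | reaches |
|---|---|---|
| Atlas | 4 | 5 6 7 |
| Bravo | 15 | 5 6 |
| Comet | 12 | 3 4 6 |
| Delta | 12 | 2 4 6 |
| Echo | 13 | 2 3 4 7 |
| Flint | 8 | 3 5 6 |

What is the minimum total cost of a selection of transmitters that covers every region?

17

Atlas, Echo together cover every region (Atlas ∪ Echo = {2, 3, 4, 5, 6, 7}); total cost 4 + 13 = 17.
No covering selection has total cost below 17.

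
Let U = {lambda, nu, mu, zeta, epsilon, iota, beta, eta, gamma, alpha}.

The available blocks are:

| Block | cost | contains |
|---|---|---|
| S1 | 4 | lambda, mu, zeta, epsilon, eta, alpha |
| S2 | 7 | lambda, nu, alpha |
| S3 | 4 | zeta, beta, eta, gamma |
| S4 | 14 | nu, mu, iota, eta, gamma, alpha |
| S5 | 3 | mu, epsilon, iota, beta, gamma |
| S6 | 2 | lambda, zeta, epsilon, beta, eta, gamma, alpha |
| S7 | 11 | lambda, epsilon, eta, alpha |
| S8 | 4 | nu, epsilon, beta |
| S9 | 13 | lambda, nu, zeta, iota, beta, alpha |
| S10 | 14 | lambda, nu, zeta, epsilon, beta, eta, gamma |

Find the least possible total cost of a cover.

9

S5, S6, S8 together cover every point (S5 ∪ S6 ∪ S8 = {lambda, nu, mu, zeta, epsilon, iota, beta, eta, gamma, alpha}); total cost 3 + 2 + 4 = 9.
No covering selection has total cost below 9.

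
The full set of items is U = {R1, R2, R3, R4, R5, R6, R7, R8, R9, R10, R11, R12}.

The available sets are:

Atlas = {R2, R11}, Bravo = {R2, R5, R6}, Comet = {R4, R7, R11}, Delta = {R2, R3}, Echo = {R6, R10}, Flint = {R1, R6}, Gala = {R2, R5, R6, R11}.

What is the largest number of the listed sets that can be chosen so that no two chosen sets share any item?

3

Comet, Delta, Flint are pairwise disjoint (Comet={R4,R7,R11}; Delta={R2,R3}; Flint={R1,R6}).
Every remaining set overlaps one of these, and no 4 of the listed sets are pairwise disjoint, so 3 is the maximum.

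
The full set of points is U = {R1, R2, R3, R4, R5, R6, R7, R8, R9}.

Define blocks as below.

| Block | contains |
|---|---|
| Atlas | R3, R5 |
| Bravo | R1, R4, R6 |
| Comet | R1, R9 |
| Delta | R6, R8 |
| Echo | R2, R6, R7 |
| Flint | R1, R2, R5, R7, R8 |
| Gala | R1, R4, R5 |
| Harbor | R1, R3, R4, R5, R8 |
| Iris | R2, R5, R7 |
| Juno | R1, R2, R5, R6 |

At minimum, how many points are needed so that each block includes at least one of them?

Take H = {R5, R6, R9}. Each listed block contains at least one of these, so H is a hitting set of size 3.
The blocks Atlas, Comet, Echo are pairwise disjoint, so any hitting set needs a separate point for each — at least 3. Hence 3 is optimal.

3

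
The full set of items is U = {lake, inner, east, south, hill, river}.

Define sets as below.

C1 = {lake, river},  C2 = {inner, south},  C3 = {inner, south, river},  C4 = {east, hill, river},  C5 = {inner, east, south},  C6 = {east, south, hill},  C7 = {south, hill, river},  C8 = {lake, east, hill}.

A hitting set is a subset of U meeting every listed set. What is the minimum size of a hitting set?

Take H = {inner, hill, river}. Each listed set contains at least one of these, so H is a hitting set of size 3.
No choice of 2 items meets every set, so 3 is the minimum.

3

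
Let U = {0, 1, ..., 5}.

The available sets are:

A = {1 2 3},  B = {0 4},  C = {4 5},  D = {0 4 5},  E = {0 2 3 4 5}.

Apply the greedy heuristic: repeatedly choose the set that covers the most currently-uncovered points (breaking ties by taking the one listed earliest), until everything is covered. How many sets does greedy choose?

Greedy: pick E (covers 5 new) → pick A (covers 1 new). Total picks: 2.

2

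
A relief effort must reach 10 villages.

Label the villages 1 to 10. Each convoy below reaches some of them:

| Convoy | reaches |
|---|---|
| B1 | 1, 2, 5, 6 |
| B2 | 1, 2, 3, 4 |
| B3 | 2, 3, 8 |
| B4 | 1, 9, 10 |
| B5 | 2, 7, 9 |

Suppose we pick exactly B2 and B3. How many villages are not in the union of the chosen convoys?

Union of B2, B3 = {1, 2, 3, 4, 8}.
Not covered: 5, 6, 7, 9, 10 — 5 villages.

5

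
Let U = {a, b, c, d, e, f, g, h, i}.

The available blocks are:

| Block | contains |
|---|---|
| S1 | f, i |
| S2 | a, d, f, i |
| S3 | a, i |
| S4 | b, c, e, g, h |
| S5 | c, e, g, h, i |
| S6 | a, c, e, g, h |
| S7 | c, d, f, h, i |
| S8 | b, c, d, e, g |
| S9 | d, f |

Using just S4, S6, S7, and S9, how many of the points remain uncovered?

0

Union of S4, S6, S7, S9 = {a, b, c, d, e, f, g, h, i} — that's every point, so 0 are uncovered.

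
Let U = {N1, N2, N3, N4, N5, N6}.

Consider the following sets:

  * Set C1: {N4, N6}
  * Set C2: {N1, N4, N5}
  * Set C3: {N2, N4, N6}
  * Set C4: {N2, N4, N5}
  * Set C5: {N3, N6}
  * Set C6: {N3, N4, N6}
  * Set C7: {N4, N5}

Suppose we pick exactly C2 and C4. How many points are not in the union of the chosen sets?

Union of C2, C4 = {N1, N2, N4, N5}.
Not covered: N3, N6 — 2 points.

2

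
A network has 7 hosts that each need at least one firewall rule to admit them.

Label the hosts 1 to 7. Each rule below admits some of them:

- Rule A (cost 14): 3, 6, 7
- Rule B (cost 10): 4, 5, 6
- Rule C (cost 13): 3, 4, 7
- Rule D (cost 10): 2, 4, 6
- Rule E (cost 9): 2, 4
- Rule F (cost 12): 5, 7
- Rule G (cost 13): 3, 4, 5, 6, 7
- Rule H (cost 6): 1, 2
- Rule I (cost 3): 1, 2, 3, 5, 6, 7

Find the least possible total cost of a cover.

E, I together cover every host (E ∪ I = {1, 2, 3, 4, 5, 6, 7}); total cost 9 + 3 = 12.
No covering selection has total cost below 12.

12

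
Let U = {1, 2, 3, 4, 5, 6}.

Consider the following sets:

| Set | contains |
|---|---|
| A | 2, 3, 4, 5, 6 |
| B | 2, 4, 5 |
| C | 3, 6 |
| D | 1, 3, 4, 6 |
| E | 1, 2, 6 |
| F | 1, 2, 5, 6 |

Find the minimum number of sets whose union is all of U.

2

D and F together: D ∪ F = {1, 2, 3, 4, 5, 6} — every item is covered.
No single set has all 6 items (the largest, A, has 5), so 2 is optimal.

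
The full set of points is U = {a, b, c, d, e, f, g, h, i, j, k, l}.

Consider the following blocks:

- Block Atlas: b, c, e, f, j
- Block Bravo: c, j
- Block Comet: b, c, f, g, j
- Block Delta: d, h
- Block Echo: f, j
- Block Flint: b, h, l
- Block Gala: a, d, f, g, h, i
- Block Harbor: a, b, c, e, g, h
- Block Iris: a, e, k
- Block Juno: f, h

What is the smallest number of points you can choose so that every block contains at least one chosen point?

3

Take T = {a, h, j}. Each listed block contains at least one of these, so T is a hitting set of size 3.
The blocks Delta, Echo, Iris are pairwise disjoint, so any hitting set needs a separate point for each — at least 3. Hence 3 is optimal.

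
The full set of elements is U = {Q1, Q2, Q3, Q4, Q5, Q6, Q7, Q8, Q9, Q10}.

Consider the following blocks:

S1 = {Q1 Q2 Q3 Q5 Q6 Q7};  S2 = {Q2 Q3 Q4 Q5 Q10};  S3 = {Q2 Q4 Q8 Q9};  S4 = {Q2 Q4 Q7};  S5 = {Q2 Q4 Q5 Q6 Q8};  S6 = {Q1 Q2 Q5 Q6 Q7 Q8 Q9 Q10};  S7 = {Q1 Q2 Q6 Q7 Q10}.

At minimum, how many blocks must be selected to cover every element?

2

Take {S2, S6}. Their union is {Q1, Q2, Q3, Q4, Q5, Q6, Q7, Q8, Q9, Q10}, which is all 10 elements.
No single block has all 10 elements (the largest, S6, has 8), so 2 is optimal.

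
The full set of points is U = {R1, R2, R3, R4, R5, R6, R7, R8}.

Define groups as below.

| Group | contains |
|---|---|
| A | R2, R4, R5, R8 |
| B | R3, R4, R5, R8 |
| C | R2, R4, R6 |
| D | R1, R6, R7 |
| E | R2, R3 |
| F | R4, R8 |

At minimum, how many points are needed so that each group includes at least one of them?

3

H = {R1, R2, R4} meets every group (each contains at least one member of H), and |H| = 3.
The groups D, E, F are pairwise disjoint, so any hitting set needs a separate point for each — at least 3. Hence 3 is optimal.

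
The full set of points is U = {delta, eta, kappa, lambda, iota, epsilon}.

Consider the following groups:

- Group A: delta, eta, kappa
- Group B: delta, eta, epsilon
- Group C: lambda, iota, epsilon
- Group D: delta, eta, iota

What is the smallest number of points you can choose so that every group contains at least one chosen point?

Take H = {delta, lambda}. Each listed group contains at least one of these, so H is a hitting set of size 2.
The groups A, C are pairwise disjoint, so any hitting set needs a separate point for each — at least 2. Hence 2 is optimal.

2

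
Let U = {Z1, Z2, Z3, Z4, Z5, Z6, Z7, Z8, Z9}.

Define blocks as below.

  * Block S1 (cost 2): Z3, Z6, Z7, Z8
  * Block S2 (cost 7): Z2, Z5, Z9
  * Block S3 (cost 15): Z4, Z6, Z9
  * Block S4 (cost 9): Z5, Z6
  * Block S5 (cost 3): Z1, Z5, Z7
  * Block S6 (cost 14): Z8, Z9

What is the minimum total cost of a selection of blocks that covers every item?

S1, S2, S3, S5 together cover every item (S1 ∪ S2 ∪ S3 ∪ S5 = {Z1, Z2, Z3, Z4, Z5, Z6, Z7, Z8, Z9}); total cost 2 + 7 + 15 + 3 = 27.
No covering selection has total cost below 27.

27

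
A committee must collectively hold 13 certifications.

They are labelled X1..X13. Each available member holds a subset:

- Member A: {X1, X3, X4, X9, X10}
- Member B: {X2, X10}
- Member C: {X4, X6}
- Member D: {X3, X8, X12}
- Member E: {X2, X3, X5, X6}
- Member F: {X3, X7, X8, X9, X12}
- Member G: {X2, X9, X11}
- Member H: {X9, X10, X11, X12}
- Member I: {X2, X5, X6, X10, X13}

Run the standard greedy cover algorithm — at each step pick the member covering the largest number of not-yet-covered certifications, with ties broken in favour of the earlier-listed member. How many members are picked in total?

Greedy: pick A (covers 5 new) → pick I (covers 4 new) → pick F (covers 3 new) → pick G (covers 1 new). Total picks: 4.

4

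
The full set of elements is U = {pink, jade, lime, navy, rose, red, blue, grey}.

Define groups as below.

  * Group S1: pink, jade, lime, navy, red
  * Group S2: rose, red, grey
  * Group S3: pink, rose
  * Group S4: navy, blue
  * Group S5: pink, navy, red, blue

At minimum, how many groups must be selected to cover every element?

Take {S1, S2, S4}. Their union is {pink, jade, lime, navy, rose, red, blue, grey}, which is all 8 elements.
Only S1 contains jade, so S1 is forced; the remaining 3 elements need at least 2 more groups (each remaining group adds at most 2) — so at least 3 groups are needed, and 3 is optimal.

3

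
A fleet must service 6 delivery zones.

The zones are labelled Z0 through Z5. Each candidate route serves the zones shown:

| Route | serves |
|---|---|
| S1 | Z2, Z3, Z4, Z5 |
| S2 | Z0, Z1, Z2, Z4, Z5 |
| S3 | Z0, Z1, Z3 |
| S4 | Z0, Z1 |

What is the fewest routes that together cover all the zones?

2

Take {S1, S2}. Their union is {Z0, Z1, Z2, Z3, Z4, Z5}, which is all 6 zones.
No single route has all 6 zones (the largest, S2, has 5), so 2 is optimal.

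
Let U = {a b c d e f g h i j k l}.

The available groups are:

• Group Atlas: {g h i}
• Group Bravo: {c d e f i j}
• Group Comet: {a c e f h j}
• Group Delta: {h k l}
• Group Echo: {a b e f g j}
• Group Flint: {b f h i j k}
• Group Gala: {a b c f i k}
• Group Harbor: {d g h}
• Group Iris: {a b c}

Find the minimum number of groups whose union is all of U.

3

Bravo, Delta, and Echo cover everything between them: the union {a, b, c, d, e, f, g, h, i, j, k, l} is all of U.
Only Delta contains l, so Delta is forced; the remaining 9 elements need at least 2 more groups (each remaining group adds at most 6) — so at least 3 groups are needed, and 3 is optimal.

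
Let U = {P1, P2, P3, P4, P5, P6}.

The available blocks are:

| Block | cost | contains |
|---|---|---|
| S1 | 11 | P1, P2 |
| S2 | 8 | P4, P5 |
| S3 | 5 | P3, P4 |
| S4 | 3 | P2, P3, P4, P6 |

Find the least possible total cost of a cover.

S1, S2, S4 together cover every element (S1 ∪ S2 ∪ S4 = {P1, P2, P3, P4, P5, P6}); total cost 11 + 8 + 3 = 22.
No covering selection has total cost below 22.

22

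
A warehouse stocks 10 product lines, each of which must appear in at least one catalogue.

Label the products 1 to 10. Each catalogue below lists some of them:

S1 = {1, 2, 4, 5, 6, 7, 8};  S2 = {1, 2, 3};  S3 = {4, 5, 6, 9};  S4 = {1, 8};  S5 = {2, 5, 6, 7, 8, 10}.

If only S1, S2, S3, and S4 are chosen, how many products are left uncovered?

1

Union of S1, S2, S3, S4 = {1, 2, 3, 4, 5, 6, 7, 8, 9}.
Not covered: 10 — 1 product.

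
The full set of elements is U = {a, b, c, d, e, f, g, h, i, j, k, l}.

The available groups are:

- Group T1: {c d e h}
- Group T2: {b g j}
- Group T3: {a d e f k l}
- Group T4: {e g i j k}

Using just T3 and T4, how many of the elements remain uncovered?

3

Union of T3, T4 = {a, d, e, f, g, i, j, k, l}.
Not covered: b, c, h — 3 elements.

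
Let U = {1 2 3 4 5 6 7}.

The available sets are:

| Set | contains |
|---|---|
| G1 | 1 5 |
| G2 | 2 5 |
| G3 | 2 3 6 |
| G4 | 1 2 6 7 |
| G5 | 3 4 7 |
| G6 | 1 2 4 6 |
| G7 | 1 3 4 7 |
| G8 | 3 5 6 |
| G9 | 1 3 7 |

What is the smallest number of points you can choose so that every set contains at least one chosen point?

Take H = {1, 2, 3}. Each listed set contains at least one of these, so H is a hitting set of size 3.
No choice of 2 points meets every set, so 3 is the minimum.

3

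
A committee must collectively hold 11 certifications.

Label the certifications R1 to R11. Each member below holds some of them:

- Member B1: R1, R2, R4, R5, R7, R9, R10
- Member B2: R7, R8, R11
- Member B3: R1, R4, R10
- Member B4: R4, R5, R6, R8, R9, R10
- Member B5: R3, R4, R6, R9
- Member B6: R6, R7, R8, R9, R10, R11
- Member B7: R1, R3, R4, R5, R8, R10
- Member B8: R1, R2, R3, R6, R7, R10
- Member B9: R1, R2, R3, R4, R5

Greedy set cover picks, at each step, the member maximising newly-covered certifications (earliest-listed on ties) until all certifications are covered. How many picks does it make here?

3

Greedy: pick B1 (covers 7 new) → pick B6 (covers 3 new) → pick B5 (covers 1 new). Total picks: 3.
(The true minimum cover uses only 2 members, so greedy is not optimal here.)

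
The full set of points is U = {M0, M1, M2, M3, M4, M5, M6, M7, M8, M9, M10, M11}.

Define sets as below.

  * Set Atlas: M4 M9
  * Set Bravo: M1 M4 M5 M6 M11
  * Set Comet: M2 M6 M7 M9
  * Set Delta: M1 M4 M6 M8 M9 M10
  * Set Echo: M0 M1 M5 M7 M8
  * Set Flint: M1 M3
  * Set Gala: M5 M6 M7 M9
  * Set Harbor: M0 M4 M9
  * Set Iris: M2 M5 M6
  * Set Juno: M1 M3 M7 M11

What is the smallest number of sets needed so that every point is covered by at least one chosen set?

Take {Delta, Echo, Iris, Juno}. Their union is {M0, M1, M2, M3, M4, M5, M6, M7, M8, M9, M10, M11}, which is all 12 points.
No 3 of the 10 sets cover everything (all 120 combinations miss at least one point), so 4 is optimal.

4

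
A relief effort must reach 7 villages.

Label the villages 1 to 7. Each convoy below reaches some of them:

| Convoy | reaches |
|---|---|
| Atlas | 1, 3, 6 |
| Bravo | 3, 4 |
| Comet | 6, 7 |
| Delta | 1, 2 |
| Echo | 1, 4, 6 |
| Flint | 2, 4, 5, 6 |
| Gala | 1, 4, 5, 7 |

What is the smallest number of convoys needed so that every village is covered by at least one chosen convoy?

Atlas and Comet and Flint together: Atlas ∪ Comet ∪ Flint = {1, 2, 3, 4, 5, 6, 7} — every village is covered.
No 2 of the 7 convoys cover everything (all 21 combinations miss at least one village), so 3 is optimal.

3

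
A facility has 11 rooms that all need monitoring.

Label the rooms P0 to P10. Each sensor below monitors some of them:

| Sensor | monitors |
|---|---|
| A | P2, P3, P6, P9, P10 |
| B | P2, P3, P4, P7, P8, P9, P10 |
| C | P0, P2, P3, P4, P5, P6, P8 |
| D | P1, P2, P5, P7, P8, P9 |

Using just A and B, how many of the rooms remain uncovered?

3

Union of A, B = {P2, P3, P4, P6, P7, P8, P9, P10}.
Not covered: P0, P1, P5 — 3 rooms.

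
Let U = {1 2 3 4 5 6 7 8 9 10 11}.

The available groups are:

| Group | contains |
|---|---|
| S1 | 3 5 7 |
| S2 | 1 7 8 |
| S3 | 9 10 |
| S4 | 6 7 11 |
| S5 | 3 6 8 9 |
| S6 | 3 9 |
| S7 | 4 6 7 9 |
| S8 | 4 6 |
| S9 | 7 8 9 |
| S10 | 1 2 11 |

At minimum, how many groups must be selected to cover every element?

5

S1, S3, S5, S7, and S10 cover everything between them: the union {1, 2, 3, 4, 5, 6, 7, 8, 9, 10, 11} is all of U.
No 4 of the 10 groups cover everything (all 210 combinations miss at least one element), so 5 is optimal.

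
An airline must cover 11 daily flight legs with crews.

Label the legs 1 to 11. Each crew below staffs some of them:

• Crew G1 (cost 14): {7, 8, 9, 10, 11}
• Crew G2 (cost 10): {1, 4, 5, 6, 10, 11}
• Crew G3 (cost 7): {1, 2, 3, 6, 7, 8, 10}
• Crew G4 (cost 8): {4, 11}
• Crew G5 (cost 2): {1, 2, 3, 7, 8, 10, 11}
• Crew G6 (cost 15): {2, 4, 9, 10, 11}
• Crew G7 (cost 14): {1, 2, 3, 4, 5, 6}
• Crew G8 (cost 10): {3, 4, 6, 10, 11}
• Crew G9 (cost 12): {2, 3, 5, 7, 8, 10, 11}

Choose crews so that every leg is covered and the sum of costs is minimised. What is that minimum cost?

26

G1, G2, G5 together cover every leg (G1 ∪ G2 ∪ G5 = {1, 2, 3, 4, 5, 6, 7, 8, 9, 10, 11}); total cost 14 + 10 + 2 = 26.
No covering selection has total cost below 26.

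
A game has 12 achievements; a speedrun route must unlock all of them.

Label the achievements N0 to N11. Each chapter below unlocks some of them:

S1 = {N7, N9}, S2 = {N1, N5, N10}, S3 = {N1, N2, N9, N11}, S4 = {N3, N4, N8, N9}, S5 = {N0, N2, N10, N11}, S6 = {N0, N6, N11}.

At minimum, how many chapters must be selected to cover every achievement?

5

S1 and S2 and S4 and S5 and S6 together: S1 ∪ S2 ∪ S4 ∪ S5 ∪ S6 = {N0, N1, N2, N3, N4, N5, N6, N7, N8, N9, N10, N11} — every achievement is covered.
No 4 of the 6 chapters cover everything (all 15 combinations miss at least one achievement), so 5 is optimal.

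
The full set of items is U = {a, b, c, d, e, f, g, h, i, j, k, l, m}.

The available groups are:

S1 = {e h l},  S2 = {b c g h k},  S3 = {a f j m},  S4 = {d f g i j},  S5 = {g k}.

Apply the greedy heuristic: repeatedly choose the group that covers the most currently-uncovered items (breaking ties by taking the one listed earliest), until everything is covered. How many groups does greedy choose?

4

Greedy: pick S2 (covers 5 new) → pick S3 (covers 4 new) → pick S1 (covers 2 new) → pick S4 (covers 2 new). Total picks: 4.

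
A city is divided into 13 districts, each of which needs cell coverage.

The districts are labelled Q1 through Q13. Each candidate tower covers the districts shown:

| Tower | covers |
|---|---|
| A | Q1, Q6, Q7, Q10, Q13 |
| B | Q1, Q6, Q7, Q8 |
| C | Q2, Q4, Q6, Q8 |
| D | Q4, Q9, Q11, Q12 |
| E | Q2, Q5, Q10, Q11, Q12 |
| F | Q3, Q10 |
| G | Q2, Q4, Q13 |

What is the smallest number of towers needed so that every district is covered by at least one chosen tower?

A and B and D and E and F together: A ∪ B ∪ D ∪ E ∪ F = {Q1, Q2, Q3, Q4, Q5, Q6, Q7, Q8, Q9, Q10, Q11, Q12, Q13} — every district is covered.
No 4 of the 7 towers cover everything (all 35 combinations miss at least one district), so 5 is optimal.

5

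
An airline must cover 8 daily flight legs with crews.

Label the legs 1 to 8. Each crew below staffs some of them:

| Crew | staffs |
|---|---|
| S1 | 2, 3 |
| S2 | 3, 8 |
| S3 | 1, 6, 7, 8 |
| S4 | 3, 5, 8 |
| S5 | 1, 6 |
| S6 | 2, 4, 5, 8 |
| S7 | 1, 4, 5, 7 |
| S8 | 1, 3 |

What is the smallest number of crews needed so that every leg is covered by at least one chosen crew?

Take {S3, S4, S6}. Their union is {1, 2, 3, 4, 5, 6, 7, 8}, which is all 8 legs.
No 2 of the 8 crews cover everything (all 28 combinations miss at least one leg), so 3 is optimal.

3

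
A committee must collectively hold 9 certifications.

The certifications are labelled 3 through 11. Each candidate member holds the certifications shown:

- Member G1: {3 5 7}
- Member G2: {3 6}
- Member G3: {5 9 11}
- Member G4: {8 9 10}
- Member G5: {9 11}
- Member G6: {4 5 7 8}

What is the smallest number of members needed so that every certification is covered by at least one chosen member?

G2 and G3 and G4 and G6 together: G2 ∪ G3 ∪ G4 ∪ G6 = {3, 4, 5, 6, 7, 8, 9, 10, 11} — every certification is covered.
Only G6 contains 4, so G6 is forced; the remaining 5 certifications need at least 3 more members (each remaining member adds at most 2) — so at least 4 members are needed, and 4 is optimal.

4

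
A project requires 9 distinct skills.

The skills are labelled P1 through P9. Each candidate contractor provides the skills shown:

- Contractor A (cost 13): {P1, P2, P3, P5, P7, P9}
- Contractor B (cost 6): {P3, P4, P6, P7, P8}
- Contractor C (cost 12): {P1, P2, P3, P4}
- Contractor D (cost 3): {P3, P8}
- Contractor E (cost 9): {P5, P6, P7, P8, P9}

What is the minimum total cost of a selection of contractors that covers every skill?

A, B together cover every skill (A ∪ B = {P1, P2, P3, P4, P5, P6, P7, P8, P9}); total cost 13 + 6 = 19.
No covering selection has total cost below 19.

19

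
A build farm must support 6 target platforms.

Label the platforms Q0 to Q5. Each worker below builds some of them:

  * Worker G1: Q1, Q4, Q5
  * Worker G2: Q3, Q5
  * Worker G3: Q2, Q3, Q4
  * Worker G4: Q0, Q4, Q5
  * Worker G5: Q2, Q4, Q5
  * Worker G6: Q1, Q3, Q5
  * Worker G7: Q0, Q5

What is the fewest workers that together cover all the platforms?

Take {G1, G3, G7}. Their union is {Q0, Q1, Q2, Q3, Q4, Q5}, which is all 6 platforms.
No 2 of the 7 workers cover everything (all 21 combinations miss at least one platform), so 3 is optimal.

3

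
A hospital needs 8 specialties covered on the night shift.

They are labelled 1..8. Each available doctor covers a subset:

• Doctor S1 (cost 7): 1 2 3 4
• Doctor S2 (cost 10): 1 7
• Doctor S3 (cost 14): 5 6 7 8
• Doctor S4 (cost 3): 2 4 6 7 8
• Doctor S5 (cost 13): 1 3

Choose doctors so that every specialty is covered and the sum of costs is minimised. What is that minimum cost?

S1, S3 together cover every specialty (S1 ∪ S3 = {1, 2, 3, 4, 5, 6, 7, 8}); total cost 7 + 14 = 21.
The greedy pick S4, S1, S3 costs 24; no covering selection beats 21.

21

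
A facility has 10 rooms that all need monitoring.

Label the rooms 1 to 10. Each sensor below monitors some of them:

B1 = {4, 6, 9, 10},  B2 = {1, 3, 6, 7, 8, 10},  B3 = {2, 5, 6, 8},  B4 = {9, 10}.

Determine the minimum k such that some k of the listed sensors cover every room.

3

Take {B1, B2, B3}. Their union is {1, 2, 3, 4, 5, 6, 7, 8, 9, 10}, which is all 10 rooms.
Only B2 contains 1, so B2 is forced; the remaining 4 rooms need at least 2 more sensors (each remaining sensor adds at most 2) — so at least 3 sensors are needed, and 3 is optimal.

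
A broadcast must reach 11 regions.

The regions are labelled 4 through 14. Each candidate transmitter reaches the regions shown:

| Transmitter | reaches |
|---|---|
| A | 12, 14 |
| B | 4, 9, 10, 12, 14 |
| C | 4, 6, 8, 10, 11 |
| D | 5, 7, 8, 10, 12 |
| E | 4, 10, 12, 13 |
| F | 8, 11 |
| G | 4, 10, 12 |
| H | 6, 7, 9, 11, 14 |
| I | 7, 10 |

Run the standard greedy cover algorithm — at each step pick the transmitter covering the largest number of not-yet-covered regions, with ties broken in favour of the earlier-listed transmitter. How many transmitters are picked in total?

4

Greedy: pick B (covers 5 new) → pick C (covers 3 new) → pick D (covers 2 new) → pick E (covers 1 new). Total picks: 4.
(The true minimum cover uses only 3 transmitters, so greedy is not optimal here.)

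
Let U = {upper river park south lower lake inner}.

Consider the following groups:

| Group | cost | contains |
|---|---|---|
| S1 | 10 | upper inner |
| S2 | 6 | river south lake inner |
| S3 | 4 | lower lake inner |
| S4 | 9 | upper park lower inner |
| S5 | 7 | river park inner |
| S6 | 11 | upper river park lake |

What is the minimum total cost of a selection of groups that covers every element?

15

S2, S4 together cover every element (S2 ∪ S4 = {upper, river, park, south, lower, lake, inner}); total cost 6 + 9 = 15.
The greedy pick S3, S2, S4 costs 19; no covering selection beats 15.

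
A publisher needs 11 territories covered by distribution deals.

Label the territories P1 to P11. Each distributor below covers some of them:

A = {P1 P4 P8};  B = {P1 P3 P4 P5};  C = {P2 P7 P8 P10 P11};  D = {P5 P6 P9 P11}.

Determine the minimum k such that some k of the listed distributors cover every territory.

B and C and D together: B ∪ C ∪ D = {P1, P2, P3, P4, P5, P6, P7, P8, P9, P10, P11} — every territory is covered.
Each distributor has at most 5 territories, and 2·5 = 10 < 11 — so at least 3 distributors are needed, and 3 is optimal.

3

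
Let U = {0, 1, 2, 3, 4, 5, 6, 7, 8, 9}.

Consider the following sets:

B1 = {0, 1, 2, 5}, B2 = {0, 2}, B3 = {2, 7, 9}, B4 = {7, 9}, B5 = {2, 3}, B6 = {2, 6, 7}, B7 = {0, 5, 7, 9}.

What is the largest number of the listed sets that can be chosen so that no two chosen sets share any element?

B4, B5 are pairwise disjoint (B4={7,9}; B5={2,3}).
Every remaining set overlaps one of these, and no 3 of the listed sets are pairwise disjoint, so 2 is the maximum.

2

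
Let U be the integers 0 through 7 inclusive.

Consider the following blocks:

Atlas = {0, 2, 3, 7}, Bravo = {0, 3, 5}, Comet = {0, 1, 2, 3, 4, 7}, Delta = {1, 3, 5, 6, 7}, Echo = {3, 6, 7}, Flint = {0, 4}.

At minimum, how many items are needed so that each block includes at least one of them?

The 2 items {0, 7} hit every block.
The blocks Echo, Flint are pairwise disjoint, so any hitting set needs a separate item for each — at least 2. Hence 2 is optimal.

2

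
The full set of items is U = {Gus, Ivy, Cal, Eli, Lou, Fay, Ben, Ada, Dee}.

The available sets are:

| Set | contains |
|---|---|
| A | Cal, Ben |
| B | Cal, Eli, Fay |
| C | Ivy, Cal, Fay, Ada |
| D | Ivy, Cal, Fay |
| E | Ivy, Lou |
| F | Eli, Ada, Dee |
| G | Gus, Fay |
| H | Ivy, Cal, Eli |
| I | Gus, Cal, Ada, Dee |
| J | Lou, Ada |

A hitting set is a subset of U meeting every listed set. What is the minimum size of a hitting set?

4

T = {Gus, Cal, Lou, Dee} meets every set (each contains at least one member of T), and |T| = 4.
The sets A, E, F, G are pairwise disjoint, so any hitting set needs a separate item for each — at least 4. Hence 4 is optimal.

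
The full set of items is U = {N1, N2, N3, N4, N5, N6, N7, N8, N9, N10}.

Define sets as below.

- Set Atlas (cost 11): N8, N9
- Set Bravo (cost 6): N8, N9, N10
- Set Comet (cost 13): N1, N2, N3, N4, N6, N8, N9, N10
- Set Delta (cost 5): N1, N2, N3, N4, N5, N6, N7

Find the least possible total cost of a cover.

11

Bravo, Delta together cover every item (Bravo ∪ Delta = {N1, N2, N3, N4, N5, N6, N7, N8, N9, N10}); total cost 6 + 5 = 11.
No covering selection has total cost below 11.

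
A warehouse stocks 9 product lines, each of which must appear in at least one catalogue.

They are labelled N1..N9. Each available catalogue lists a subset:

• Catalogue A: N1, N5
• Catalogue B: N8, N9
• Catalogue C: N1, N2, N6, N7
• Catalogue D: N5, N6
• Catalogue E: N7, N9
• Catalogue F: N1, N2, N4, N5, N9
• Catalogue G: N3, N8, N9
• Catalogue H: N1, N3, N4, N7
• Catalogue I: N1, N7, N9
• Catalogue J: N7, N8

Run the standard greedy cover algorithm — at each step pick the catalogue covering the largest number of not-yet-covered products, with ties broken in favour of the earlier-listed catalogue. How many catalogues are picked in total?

3

Greedy: pick F (covers 5 new) → pick C (covers 2 new) → pick G (covers 2 new). Total picks: 3.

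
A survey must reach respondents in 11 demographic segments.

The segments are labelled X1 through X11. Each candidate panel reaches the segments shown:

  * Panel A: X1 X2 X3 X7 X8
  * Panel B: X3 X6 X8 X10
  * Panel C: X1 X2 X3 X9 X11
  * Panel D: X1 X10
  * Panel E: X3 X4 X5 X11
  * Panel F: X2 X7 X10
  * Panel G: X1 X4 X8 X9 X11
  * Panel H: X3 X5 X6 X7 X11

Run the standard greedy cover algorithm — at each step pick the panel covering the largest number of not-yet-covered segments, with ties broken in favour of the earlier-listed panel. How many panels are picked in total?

4

Greedy: pick A (covers 5 new) → pick E (covers 3 new) → pick B (covers 2 new) → pick C (covers 1 new). Total picks: 4.
(The true minimum cover uses only 3 panels, so greedy is not optimal here.)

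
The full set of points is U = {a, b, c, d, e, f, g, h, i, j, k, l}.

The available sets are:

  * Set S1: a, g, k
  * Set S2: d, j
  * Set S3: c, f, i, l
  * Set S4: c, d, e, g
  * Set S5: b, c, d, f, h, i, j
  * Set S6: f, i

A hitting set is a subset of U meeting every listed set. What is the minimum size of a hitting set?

The 3 points {d, i, k} hit every set.
The sets S1, S2, S6 are pairwise disjoint, so any hitting set needs a separate point for each — at least 3. Hence 3 is optimal.

3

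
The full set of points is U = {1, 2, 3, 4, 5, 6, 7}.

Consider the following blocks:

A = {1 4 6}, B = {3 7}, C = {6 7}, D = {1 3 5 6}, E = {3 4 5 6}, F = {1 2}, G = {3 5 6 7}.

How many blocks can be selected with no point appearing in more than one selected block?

2

C, F are pairwise disjoint (C={6,7}; F={1,2}).
Every remaining block overlaps one of these, and no 3 of the listed blocks are pairwise disjoint, so 2 is the maximum.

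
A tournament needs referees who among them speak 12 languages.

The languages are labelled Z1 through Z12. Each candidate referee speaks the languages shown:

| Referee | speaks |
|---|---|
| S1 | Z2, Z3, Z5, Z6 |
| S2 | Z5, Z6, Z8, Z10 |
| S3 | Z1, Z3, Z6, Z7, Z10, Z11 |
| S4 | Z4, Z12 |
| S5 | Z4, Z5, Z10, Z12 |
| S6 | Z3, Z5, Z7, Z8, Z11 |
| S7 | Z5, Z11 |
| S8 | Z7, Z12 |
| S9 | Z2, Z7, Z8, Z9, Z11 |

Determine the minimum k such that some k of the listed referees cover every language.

3

S3 and S5 and S9 together: S3 ∪ S5 ∪ S9 = {Z1, Z2, Z3, Z4, Z5, Z6, Z7, Z8, Z9, Z10, Z11, Z12} — every language is covered.
Only S3 contains Z1, so S3 is forced; the remaining 6 languages need at least 2 more referees (each remaining referee adds at most 3) — so at least 3 referees are needed, and 3 is optimal.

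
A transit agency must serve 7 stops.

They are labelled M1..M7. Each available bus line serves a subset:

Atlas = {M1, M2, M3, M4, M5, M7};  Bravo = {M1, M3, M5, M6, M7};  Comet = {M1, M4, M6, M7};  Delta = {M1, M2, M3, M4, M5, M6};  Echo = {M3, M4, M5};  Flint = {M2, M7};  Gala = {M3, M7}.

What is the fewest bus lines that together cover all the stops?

2

Take {Bravo, Delta}. Their union is {M1, M2, M3, M4, M5, M6, M7}, which is all 7 stops.
No single bus line has all 7 stops (the largest, Atlas, has 6), so 2 is optimal.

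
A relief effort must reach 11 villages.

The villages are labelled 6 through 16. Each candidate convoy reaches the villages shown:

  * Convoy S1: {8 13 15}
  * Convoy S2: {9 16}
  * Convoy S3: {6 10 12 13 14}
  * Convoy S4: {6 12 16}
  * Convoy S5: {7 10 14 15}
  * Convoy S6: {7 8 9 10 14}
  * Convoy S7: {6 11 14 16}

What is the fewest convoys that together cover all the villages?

4

S3 and S5 and S6 and S7 together: S3 ∪ S5 ∪ S6 ∪ S7 = {6, 7, 8, 9, 10, 11, 12, 13, 14, 15, 16} — every village is covered.
No 3 of the 7 convoys cover everything (all 35 combinations miss at least one village), so 4 is optimal.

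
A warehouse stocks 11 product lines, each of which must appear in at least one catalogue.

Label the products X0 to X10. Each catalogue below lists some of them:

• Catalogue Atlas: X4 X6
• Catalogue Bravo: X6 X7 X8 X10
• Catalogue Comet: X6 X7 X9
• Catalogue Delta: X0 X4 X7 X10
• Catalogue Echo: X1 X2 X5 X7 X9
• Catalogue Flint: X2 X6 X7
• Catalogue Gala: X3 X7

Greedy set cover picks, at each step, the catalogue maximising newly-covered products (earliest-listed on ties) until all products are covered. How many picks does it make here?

Greedy: pick Echo (covers 5 new) → pick Bravo (covers 3 new) → pick Delta (covers 2 new) → pick Gala (covers 1 new). Total picks: 4.

4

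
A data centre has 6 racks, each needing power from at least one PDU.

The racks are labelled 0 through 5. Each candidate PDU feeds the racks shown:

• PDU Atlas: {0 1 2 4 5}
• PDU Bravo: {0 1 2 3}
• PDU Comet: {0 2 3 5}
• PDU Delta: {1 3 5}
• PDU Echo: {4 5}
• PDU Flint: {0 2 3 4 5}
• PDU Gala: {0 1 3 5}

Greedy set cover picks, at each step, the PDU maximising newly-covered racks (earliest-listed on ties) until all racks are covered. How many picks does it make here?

2

Greedy: pick Atlas (covers 5 new) → pick Bravo (covers 1 new). Total picks: 2.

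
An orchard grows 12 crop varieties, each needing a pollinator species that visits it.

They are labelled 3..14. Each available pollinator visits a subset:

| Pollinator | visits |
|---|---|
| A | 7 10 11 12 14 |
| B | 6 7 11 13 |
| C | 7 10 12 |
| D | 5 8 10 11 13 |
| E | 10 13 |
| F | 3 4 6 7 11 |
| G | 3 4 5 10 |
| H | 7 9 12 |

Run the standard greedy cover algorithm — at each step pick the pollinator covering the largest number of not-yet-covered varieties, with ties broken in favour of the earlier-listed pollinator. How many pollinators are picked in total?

Greedy: pick A (covers 5 new) → pick D (covers 3 new) → pick F (covers 3 new) → pick H (covers 1 new). Total picks: 4.

4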